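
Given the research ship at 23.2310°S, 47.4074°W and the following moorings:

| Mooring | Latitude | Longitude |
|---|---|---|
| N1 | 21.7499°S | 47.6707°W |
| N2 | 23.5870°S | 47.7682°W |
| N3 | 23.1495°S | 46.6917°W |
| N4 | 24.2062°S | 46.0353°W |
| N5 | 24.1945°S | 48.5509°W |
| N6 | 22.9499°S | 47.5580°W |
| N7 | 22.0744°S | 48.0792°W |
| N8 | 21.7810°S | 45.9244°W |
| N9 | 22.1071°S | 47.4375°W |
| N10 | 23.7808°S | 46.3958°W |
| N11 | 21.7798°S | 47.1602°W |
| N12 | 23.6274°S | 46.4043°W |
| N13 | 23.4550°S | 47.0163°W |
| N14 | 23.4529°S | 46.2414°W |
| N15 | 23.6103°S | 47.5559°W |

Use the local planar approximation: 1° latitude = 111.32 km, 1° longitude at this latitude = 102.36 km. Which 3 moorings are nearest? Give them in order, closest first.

N6, N15, N13

Distances from 23.2310°S, 47.4074°W:
N1: 167.0643 km
N2: 54.1707 km
N3: 73.8187 km
N4: 177.5128 km
N5: 158.7590 km
N6: 34.8831 km
N7: 145.9656 km
N8: 221.5800 km
N9: 125.1505 km
N10: 120.2828 km
N11: 163.5172 km
N12: 111.7580 km
N13: 47.1639 km
N14: 121.8812 km
N15: 44.8764 km
Sorted: N6 (34.8831 km) < N15 (44.8764 km) < N13 (47.1639 km) < N2 (54.1707 km) < N3 (73.8187 km) < …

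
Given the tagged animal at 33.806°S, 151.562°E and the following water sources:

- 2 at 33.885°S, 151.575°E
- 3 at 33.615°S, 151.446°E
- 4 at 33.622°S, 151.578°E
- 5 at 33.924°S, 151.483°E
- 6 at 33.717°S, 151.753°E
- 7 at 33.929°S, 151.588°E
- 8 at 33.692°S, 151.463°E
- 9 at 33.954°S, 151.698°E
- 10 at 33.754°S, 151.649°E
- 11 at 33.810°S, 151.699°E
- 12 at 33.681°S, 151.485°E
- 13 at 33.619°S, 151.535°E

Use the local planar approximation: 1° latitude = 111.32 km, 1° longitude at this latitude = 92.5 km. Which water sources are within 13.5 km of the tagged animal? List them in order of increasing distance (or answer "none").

Distances from 33.806°S, 151.562°E:
2: √((-0.079·111.32)² + (0.013·92.5)²) = √(77.33936 + 1.44601) = 8.876 km
3: √((0.191·111.32)² + (-0.116·92.5)²) = √(452.07775 + 115.13290) = 23.816 km
4: √((0.184·111.32)² + (0.016·92.5)²) = √(419.54837 + 2.19040) = 20.536 km
5: √((-0.118·111.32)² + (-0.079·92.5)²) = √(172.54819 + 53.39956) = 15.032 km
6: √((0.089·111.32)² + (0.191·92.5)²) = √(98.15816 + 312.14056) = 20.256 km
7: √((-0.123·111.32)² + (0.026·92.5)²) = √(187.48072 + 5.78402) = 13.902 km
8: √((0.114·111.32)² + (-0.099·92.5)²) = √(161.04828 + 83.85981) = 15.650 km
9: √((-0.148·111.32)² + (0.136·92.5)²) = √(271.43749 + 158.25640) = 20.729 km
10: √((0.052·111.32)² + (0.087·92.5)²) = √(33.50835 + 64.76226) = 9.913 km
11: √((-0.004·111.32)² + (0.137·92.5)²) = √(0.19827 + 160.59226) = 12.680 km
12: √((0.125·111.32)² + (-0.077·92.5)²) = √(193.62722 + 50.73001) = 15.632 km
13: √((0.187·111.32)² + (-0.027·92.5)²) = √(433.34083 + 6.23751) = 20.966 km
Threshold 13.5 km: 2 (8.876 km), 10 (9.913 km), 11 (12.680 km) are within range.

2, 10, 11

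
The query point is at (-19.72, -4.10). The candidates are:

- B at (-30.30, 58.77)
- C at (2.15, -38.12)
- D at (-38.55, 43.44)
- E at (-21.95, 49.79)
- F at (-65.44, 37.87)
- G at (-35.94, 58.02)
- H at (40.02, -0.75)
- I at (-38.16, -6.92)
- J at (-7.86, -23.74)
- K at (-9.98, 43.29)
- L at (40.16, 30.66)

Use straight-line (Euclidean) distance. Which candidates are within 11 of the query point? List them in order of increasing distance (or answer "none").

Distances from (-19.72, -4.10):
B: 63.75
C: 40.44
D: 51.13
E: 53.94
F: 62.06
G: 64.20
H: 59.83
I: 18.65
J: 22.94
K: 48.38
L: 69.24
Threshold 11: none within range.

none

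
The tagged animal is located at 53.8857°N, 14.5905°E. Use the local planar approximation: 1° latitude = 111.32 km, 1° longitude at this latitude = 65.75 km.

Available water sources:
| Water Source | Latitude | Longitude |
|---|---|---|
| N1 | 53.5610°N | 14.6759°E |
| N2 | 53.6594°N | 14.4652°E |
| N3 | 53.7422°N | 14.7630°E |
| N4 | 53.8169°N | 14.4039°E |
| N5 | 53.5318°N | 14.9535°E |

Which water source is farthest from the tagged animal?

N5

Distances from 53.8857°N, 14.5905°E:
N1: 36.5791 km
N2: 26.5046 km
N3: 19.5913 km
N4: 14.4632 km
N5: 46.0619 km
Maximum: N5 at 46.0619 km.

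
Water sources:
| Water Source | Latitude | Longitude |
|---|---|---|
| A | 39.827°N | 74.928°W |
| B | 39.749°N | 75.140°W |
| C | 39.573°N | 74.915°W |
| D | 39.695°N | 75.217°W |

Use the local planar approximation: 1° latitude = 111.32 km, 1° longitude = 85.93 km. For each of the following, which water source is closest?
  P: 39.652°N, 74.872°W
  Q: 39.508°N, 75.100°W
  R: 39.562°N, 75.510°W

P→C; Q→C; R→D

P at 39.652°N, 74.872°W:
  A: √((0.175·111.32)² + (-0.056·85.93)²) = √(379.50936 + 23.15611) = 20.067 km
  B: √((0.097·111.32)² + (-0.268·85.93)²) = √(116.59767 + 530.34589) = 25.435 km
  C: √((-0.079·111.32)² + (-0.043·85.93)²) = √(77.33936 + 13.65295) = 9.539 km
  D: √((0.043·111.32)² + (-0.345·85.93)²) = √(22.91307 + 878.87642) = 30.030 km
  → nearest: C (9.539 km)
Q at 39.508°N, 75.100°W:
  A: √((0.319·111.32)² + (0.172·85.93)²) = √(1261.03680 + 218.44722) = 38.464 km
  B: √((0.241·111.32)² + (-0.040·85.93)²) = √(719.74802 + 11.81434) = 27.047 km
  C: √((0.065·111.32)² + (0.185·85.93)²) = √(52.35680 + 252.71620) = 17.466 km
  D: √((0.187·111.32)² + (-0.117·85.93)²) = √(433.34083 + 101.07910) = 23.118 km
  → nearest: C (17.466 km)
R at 39.562°N, 75.510°W:
  A: √((0.265·111.32)² + (0.582·85.93)²) = √(870.23820 + 2501.12613) = 58.063 km
  B: √((0.187·111.32)² + (0.370·85.93)²) = √(433.34083 + 1010.86479) = 38.003 km
  C: √((0.011·111.32)² + (0.595·85.93)²) = √(1.49945 + 2614.10817) = 51.143 km
  D: √((0.133·111.32)² + (0.293·85.93)²) = √(219.20461 + 633.90600) = 29.208 km
  → nearest: D (29.208 km)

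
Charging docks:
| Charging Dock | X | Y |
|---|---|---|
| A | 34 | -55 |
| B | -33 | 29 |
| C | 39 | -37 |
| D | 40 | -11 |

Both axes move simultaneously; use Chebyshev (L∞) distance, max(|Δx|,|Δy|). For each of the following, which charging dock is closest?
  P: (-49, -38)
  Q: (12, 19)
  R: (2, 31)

P→B; Q→D; R→B

P at (-49, -38):
  A: max(|83|, |-17|) = 83
  B: max(|16|, |67|) = 67
  C: max(|88|, |1|) = 88
  D: max(|89|, |27|) = 89
  → nearest: B (67)
Q at (12, 19):
  A: max(|22|, |-74|) = 74
  B: max(|-45|, |10|) = 45
  C: max(|27|, |-56|) = 56
  D: max(|28|, |-30|) = 30
  → nearest: D (30)
R at (2, 31):
  A: max(|32|, |-86|) = 86
  B: max(|-35|, |-2|) = 35
  C: max(|37|, |-68|) = 68
  D: max(|38|, |-42|) = 42
  → nearest: B (35)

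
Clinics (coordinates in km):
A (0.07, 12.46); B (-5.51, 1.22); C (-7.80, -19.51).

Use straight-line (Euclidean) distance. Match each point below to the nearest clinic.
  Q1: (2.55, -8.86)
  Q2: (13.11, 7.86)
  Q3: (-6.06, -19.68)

Q1 at (2.55, -8.86):
  A: √((-2.48)² + (21.32)²) = √(6.1504 + 454.5424) = 21.46 km
  B: √((-8.06)² + (10.08)²) = √(64.9636 + 101.6064) = 12.91 km
  C: √((-10.35)² + (-10.65)²) = √(107.1225 + 113.4225) = 14.85 km
  → nearest: B (12.91 km)
Q2 at (13.11, 7.86):
  A: √((-13.04)² + (4.60)²) = √(170.0416 + 21.1600) = 13.83 km
  B: √((-18.62)² + (-6.64)²) = √(346.7044 + 44.0896) = 19.77 km
  C: √((-20.91)² + (-27.37)²) = √(437.2281 + 749.1169) = 34.44 km
  → nearest: A (13.83 km)
Q3 at (-6.06, -19.68):
  A: √((6.13)² + (32.14)²) = √(37.5769 + 1032.9796) = 32.72 km
  B: √((0.55)² + (20.90)²) = √(0.3025 + 436.8100) = 20.91 km
  C: √((-1.74)² + (0.17)²) = √(3.0276 + 0.0289) = 1.75 km
  → nearest: C (1.75 km)

Q1→B; Q2→A; Q3→C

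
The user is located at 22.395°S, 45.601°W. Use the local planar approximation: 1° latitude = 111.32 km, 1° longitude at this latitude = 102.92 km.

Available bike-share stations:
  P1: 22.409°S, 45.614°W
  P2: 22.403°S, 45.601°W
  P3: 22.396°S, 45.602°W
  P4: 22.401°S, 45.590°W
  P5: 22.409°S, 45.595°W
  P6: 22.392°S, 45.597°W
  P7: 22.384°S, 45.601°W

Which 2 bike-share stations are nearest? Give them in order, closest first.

Distances from 22.395°S, 45.601°W:
P1: √((-0.014·111.32)² + (-0.013·102.92)²) = √(2.42886 + 1.79014) = 2.054 km
P2: √((-0.008·111.32)² + (0.000·102.92)²) = √(0.79310 + 0.00000) = 0.891 km
P3: √((-0.001·111.32)² + (-0.001·102.92)²) = √(0.01239 + 0.01059) = 0.152 km
P4: √((-0.006·111.32)² + (0.011·102.92)²) = √(0.44612 + 1.28170) = 1.314 km
P5: √((-0.014·111.32)² + (0.006·102.92)²) = √(2.42886 + 0.38133) = 1.676 km
P6: √((0.003·111.32)² + (0.004·102.92)²) = √(0.11153 + 0.16948) = 0.530 km
P7: √((0.011·111.32)² + (0.000·102.92)²) = √(1.49945 + 0.00000) = 1.225 km
Sorted: P3 (0.152 km) < P6 (0.530 km) < P2 (0.891 km) < P7 (1.225 km) < …

P3, P6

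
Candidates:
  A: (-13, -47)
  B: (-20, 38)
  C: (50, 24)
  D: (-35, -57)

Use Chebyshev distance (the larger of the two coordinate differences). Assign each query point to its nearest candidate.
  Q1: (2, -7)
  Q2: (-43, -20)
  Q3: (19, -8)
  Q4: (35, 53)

Q1→A; Q2→A; Q3→C; Q4→C

Q1 at (2, -7):
  A: 40
  B: 45
  C: 48
  D: 50
  → nearest: A (40)
Q2 at (-43, -20):
  A: 30
  B: 58
  C: 93
  D: 37
  → nearest: A (30)
Q3 at (19, -8):
  A: 39
  B: 46
  C: 32
  D: 54
  → nearest: C (32)
Q4 at (35, 53):
  A: 100
  B: 55
  C: 29
  D: 110
  → nearest: C (29)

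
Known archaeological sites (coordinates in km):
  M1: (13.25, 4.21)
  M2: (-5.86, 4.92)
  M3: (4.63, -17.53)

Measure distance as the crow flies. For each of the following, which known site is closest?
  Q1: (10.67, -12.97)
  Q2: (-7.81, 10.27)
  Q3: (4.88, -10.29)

Q1 at (10.67, -12.97):
  M1: 17.37 km
  M2: 24.36 km
  M3: 7.57 km
  → nearest: M3 (7.57 km)
Q2 at (-7.81, 10.27):
  M1: 21.91 km
  M2: 5.69 km
  M3: 30.46 km
  → nearest: M2 (5.69 km)
Q3 at (4.88, -10.29):
  M1: 16.74 km
  M2: 18.62 km
  M3: 7.24 km
  → nearest: M3 (7.24 km)

Q1→M3; Q2→M2; Q3→M3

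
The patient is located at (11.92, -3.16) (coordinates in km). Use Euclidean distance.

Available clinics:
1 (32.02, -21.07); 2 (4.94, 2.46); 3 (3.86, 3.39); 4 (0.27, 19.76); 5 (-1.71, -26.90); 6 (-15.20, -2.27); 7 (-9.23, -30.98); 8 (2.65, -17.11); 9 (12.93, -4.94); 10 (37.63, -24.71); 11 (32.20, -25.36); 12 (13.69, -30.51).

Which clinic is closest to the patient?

9

Distances from (11.92, -3.16):
1: 26.92 km
2: 8.96 km
3: 10.39 km
4: 25.71 km
5: 27.37 km
6: 27.13 km
7: 34.95 km
8: 16.75 km
9: 2.05 km
10: 33.55 km
11: 30.07 km
12: 27.41 km
Minimum: 9 at 2.05 km.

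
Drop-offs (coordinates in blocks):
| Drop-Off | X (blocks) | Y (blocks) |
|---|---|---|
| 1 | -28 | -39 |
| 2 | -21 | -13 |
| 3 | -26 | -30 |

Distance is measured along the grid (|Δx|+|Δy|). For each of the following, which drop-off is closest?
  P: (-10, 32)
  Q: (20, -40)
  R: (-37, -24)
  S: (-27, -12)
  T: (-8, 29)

P at (-10, 32):
  1: |-18| + |-71| = 18 + 71 = 89 blocks
  2: |-11| + |-45| = 11 + 45 = 56 blocks
  3: |-16| + |-62| = 16 + 62 = 78 blocks
  → nearest: 2 (56 blocks)
Q at (20, -40):
  1: |-48| + |1| = 48 + 1 = 49 blocks
  2: |-41| + |27| = 41 + 27 = 68 blocks
  3: |-46| + |10| = 46 + 10 = 56 blocks
  → nearest: 1 (49 blocks)
R at (-37, -24):
  1: |9| + |-15| = 9 + 15 = 24 blocks
  2: |16| + |11| = 16 + 11 = 27 blocks
  3: |11| + |-6| = 11 + 6 = 17 blocks
  → nearest: 3 (17 blocks)
S at (-27, -12):
  1: |-1| + |-27| = 1 + 27 = 28 blocks
  2: |6| + |-1| = 6 + 1 = 7 blocks
  3: |1| + |-18| = 1 + 18 = 19 blocks
  → nearest: 2 (7 blocks)
T at (-8, 29):
  1: |-20| + |-68| = 20 + 68 = 88 blocks
  2: |-13| + |-42| = 13 + 42 = 55 blocks
  3: |-18| + |-59| = 18 + 59 = 77 blocks
  → nearest: 2 (55 blocks)

P→2; Q→1; R→3; S→2; T→2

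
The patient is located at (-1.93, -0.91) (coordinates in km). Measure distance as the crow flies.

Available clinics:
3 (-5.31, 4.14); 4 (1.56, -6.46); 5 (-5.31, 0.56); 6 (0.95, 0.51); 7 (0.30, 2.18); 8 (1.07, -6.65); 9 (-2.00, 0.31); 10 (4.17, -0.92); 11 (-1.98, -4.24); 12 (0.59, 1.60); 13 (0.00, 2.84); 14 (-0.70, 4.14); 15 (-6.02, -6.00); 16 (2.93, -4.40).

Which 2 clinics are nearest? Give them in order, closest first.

9, 6

Distances from (-1.93, -0.91):
3: √((-3.38)² + (5.05)²) = √(11.4244 + 25.5025) = 6.08 km
4: √((3.49)² + (-5.55)²) = √(12.1801 + 30.8025) = 6.56 km
5: √((-3.38)² + (1.47)²) = √(11.4244 + 2.1609) = 3.69 km
6: √((2.88)² + (1.42)²) = √(8.2944 + 2.0164) = 3.21 km
7: √((2.23)² + (3.09)²) = √(4.9729 + 9.5481) = 3.81 km
8: √((3.00)² + (-5.74)²) = √(9.0000 + 32.9476) = 6.48 km
9: √((-0.07)² + (1.22)²) = √(0.0049 + 1.4884) = 1.22 km
10: √((6.10)² + (-0.01)²) = √(37.2100 + 0.0001) = 6.10 km
11: √((-0.05)² + (-3.33)²) = √(0.0025 + 11.0889) = 3.33 km
12: √((2.52)² + (2.51)²) = √(6.3504 + 6.3001) = 3.56 km
13: √((1.93)² + (3.75)²) = √(3.7249 + 14.0625) = 4.22 km
14: √((1.23)² + (5.05)²) = √(1.5129 + 25.5025) = 5.20 km
15: √((-4.09)² + (-5.09)²) = √(16.7281 + 25.9081) = 6.53 km
16: √((4.86)² + (-3.49)²) = √(23.6196 + 12.1801) = 5.98 km
Sorted: 9 (1.22 km) < 6 (3.21 km) < 11 (3.33 km) < 12 (3.56 km) < …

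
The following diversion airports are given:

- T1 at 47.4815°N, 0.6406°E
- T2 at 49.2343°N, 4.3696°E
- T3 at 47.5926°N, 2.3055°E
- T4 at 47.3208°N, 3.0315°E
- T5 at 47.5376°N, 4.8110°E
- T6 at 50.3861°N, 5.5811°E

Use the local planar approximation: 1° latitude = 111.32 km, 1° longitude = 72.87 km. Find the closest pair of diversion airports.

T3 and T4

Pairwise distances:
T3–T4: √((-0.2718·111.32)² + (0.7260·72.87)²) = √(915.472494 + 2798.793009) = 60.9448 km
T1–T3: √((0.1111·111.32)² + (1.6649·72.87)²) = √(152.958816 + 14718.848856) = 121.9500 km
T4–T5: √((0.2168·111.32)² + (1.7795·72.87)²) = √(582.458451 + 16814.870376) = 131.8989 km
T2–T6: √((1.1518·111.32)² + (1.2115·72.87)²) = √(16439.951944 + 7793.712407) = 155.6717 km
T1–T4: √((-0.1607·111.32)² + (2.3909·72.87)²) = √(320.020757 + 30354.309856) = 175.1409 km
T3–T5: √((-0.0550·111.32)² + (2.5055·72.87)²) = √(37.486231 + 33333.917268) = 182.6784 km
T2–T5: √((-1.6967·111.32)² + (0.4414·72.87)²) = √(35674.386649 + 1034.575517) = 191.5958 km
T2–T4: √((-1.9135·111.32)² + (-1.3381·72.87)²) = √(45373.609437 + 9507.682719) = 234.2676 km
T2–T3: √((-1.6417·111.32)² + (-2.0641·72.87)²) = √(33399.040598 + 22623.458994) = 236.6907 km
T1–T5: √((0.0561·111.32)² + (4.1704·72.87)²) = √(39.000674 + 92353.415783) = 303.9612 km
T5–T6: √((2.8485·111.32)² + (0.7701·72.87)²) = √(100549.251709 + 3149.138677) = 322.0223 km
T1–T2: √((1.7528·111.32)² + (3.7290·72.87)²) = √(38072.476250 + 73838.404821) = 334.5308 km
T4–T6: √((3.0653·111.32)² + (2.5496·72.87)²) = √(116437.364203 + 34517.683317) = 388.5293 km
T3–T6: √((2.7935·111.32)² + (3.2756·72.87)²) = √(96703.846001 + 56974.334882) = 392.0181 km
T1–T6: √((2.9046·111.32)² + (4.9405·72.87)²) = √(104548.802161 + 129610.249403) = 483.8998 km
Closest pair: T3–T4 at 60.9448 km.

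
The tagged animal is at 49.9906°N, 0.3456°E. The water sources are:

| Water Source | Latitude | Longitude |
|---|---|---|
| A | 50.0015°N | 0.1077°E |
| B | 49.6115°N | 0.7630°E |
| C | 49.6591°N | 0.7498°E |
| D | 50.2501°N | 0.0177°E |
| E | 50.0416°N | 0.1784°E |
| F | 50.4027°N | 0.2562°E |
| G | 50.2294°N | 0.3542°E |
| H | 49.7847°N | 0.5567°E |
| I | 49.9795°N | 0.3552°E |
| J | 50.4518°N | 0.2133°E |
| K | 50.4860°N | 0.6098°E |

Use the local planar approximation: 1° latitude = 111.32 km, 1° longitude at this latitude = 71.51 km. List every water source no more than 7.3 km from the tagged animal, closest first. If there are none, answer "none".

Distances from 49.9906°N, 0.3456°E:
A: √((0.0109·111.32)² + (-0.2379·71.51)²) = √(1.472310 + 289.415936) = 17.0554 km
B: √((-0.3791·111.32)² + (0.4174·71.51)²) = √(1780.959175 + 890.919461) = 51.6902 km
C: √((-0.3315·111.32)² + (0.4042·71.51)²) = √(1361.800411 + 835.460986) = 46.8750 km
D: √((0.2595·111.32)² + (-0.3279·71.51)²) = √(834.489967 + 549.814754) = 37.2062 km
E: √((0.0510·111.32)² + (-0.1672·71.51)²) = √(32.231962 + 142.957223) = 13.2359 km
F: √((0.4121·111.32)² + (-0.0894·71.51)²) = √(2104.513056 + 40.870372) = 46.3183 km
G: √((0.2388·111.32)² + (0.0086·71.51)²) = √(706.667373 + 0.378208) = 26.5903 km
H: √((-0.2059·111.32)² + (0.2111·71.51)²) = √(525.362523 + 227.882000) = 27.4453 km
I: √((-0.0111·111.32)² + (0.0096·71.51)²) = √(1.526836 + 0.471277) = 1.4135 km
J: √((0.4612·111.32)² + (-0.1323·71.51)²) = √(2635.876102 + 89.506226) = 52.2052 km
K: √((0.4954·111.32)² + (0.2642·71.51)²) = √(3041.293963 + 356.943257) = 58.2944 km
Threshold 7.3 km: I (1.4135 km) is within range.

I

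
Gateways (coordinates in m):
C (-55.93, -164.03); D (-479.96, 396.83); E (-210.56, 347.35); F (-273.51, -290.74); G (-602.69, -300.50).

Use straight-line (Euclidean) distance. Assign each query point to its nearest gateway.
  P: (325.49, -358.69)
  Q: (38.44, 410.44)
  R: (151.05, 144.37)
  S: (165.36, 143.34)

P→C; Q→E; R→C; S→C

P at (325.49, -358.69):
  C: 428.22 m
  D: 1104.34 m
  E: 886.48 m
  F: 602.84 m
  G: 930.00 m
  → nearest: C (428.22 m)
Q at (38.44, 410.44):
  C: 582.17 m
  D: 518.58 m
  E: 256.87 m
  F: 767.44 m
  G: 957.33 m
  → nearest: E (256.87 m)
R at (151.05, 144.37):
  C: 371.42 m
  D: 679.64 m
  E: 414.68 m
  F: 607.92 m
  G: 875.23 m
  → nearest: C (371.42 m)
S at (165.36, 143.34):
  C: 378.74 m
  D: 693.32 m
  E: 427.71 m
  F: 617.28 m
  G: 887.07 m
  → nearest: C (378.74 m)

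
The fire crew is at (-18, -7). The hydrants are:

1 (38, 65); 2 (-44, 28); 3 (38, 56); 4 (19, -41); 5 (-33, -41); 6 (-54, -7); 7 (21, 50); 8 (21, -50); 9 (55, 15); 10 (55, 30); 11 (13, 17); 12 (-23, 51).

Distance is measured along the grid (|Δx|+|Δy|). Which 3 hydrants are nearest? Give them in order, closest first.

Distances from (-18, -7):
1: |56| + |72| = 56 + 72 = 128
2: |-26| + |35| = 26 + 35 = 61
3: |56| + |63| = 56 + 63 = 119
4: |37| + |-34| = 37 + 34 = 71
5: |-15| + |-34| = 15 + 34 = 49
6: |-36| + |0| = 36 + 0 = 36
7: |39| + |57| = 39 + 57 = 96
8: |39| + |-43| = 39 + 43 = 82
9: |73| + |22| = 73 + 22 = 95
10: |73| + |37| = 73 + 37 = 110
11: |31| + |24| = 31 + 24 = 55
12: |-5| + |58| = 5 + 58 = 63
Sorted: 6 (36) < 5 (49) < 11 (55) < 2 (61) < 12 (63) < …

6, 5, 11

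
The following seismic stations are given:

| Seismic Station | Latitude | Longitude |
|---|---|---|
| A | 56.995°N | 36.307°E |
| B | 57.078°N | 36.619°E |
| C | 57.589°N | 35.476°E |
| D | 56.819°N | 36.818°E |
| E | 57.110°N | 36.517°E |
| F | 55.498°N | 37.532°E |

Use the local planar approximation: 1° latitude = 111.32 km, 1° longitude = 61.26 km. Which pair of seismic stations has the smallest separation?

B and E

Pairwise distances:
A–B: 21.229 km
A–C: 83.450 km
A–D: 36.930 km
A–E: 18.149 km
A–F: 182.763 km
B–C: 90.215 km
B–D: 31.303 km
B–E: 7.193 km
B–F: 184.564 km
C–D: 118.768 km
C–E: 83.127 km
C–F: 264.661 km
D–E: 37.274 km
D–F: 153.421 km
E–F: 189.915 km
Closest pair: B–E at 7.193 km.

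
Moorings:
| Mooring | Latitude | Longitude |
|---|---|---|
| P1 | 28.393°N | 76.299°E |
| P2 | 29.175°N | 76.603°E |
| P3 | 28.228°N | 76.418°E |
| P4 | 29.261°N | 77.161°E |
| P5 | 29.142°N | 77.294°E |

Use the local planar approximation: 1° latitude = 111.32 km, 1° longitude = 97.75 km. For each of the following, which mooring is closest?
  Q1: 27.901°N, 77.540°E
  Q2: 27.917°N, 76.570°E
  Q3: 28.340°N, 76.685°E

Q1→P3; Q2→P3; Q3→P3

Q1 at 27.901°N, 77.540°E:
  P1: 133.099 km
  P2: 168.827 km
  P3: 115.559 km
  P4: 155.862 km
  P5: 140.225 km
  → nearest: P3 (115.559 km)
Q2 at 27.917°N, 76.570°E:
  P1: 59.241 km
  P2: 140.078 km
  P3: 37.674 km
  P4: 160.380 km
  P5: 153.638 km
  → nearest: P3 (37.674 km)
Q3 at 28.340°N, 76.685°E:
  P1: 38.190 km
  P2: 93.297 km
  P3: 28.924 km
  P4: 112.590 km
  P5: 107.305 km
  → nearest: P3 (28.924 km)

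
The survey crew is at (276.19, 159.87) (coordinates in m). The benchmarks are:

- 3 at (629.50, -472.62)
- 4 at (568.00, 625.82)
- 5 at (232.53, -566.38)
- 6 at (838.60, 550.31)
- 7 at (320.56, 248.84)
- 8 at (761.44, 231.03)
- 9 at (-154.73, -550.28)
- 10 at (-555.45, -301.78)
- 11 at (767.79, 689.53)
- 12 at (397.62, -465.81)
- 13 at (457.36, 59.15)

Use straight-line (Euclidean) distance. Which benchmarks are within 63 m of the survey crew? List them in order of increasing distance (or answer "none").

Distances from (276.19, 159.87):
3: √((353.31)² + (-632.49)²) = √(124827.9561 + 400043.6001) = 724.48 m
4: √((291.81)² + (465.95)²) = √(85153.0761 + 217109.4025) = 549.78 m
5: √((-43.66)² + (-726.25)²) = √(1906.1956 + 527439.0625) = 727.56 m
6: √((562.41)² + (390.44)²) = √(316305.0081 + 152443.3936) = 684.65 m
7: √((44.37)² + (88.97)²) = √(1968.6969 + 7915.6609) = 99.42 m
8: √((485.25)² + (71.16)²) = √(235467.5625 + 5063.7456) = 490.44 m
9: √((-430.92)² + (-710.15)²) = √(185692.0464 + 504313.0225) = 830.67 m
10: √((-831.64)² + (-461.65)²) = √(691625.0896 + 213120.7225) = 951.18 m
11: √((491.60)² + (529.66)²) = √(241670.5600 + 280539.7156) = 722.64 m
12: √((121.43)² + (-625.68)²) = √(14745.2449 + 391475.4624) = 637.35 m
13: √((181.17)² + (-100.72)²) = √(32822.5689 + 10144.5184) = 207.29 m
Threshold 63 m: none within range.

none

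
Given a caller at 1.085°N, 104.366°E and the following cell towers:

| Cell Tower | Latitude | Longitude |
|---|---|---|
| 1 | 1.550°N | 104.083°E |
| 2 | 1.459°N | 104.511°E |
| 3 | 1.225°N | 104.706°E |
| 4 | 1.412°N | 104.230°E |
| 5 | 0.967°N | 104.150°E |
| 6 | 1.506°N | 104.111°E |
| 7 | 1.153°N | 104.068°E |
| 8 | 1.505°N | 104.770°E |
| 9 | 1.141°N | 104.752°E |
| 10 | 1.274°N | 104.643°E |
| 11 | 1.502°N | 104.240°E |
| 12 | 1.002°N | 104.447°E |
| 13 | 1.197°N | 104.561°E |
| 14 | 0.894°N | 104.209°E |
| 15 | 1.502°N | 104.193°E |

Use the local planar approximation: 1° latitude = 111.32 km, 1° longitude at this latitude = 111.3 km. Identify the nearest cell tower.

12

Distances from 1.085°N, 104.366°E:
1: √((0.465·111.32)² + (-0.283·111.3)²) = √(2679.49099 + 992.11770) = 60.594 km
2: √((0.374·111.32)² + (0.145·111.3)²) = √(1733.36331 + 260.45118) = 44.652 km
3: √((0.140·111.32)² + (0.340·111.3)²) = √(242.88599 + 1432.01696) = 40.926 km
4: √((0.327·111.32)² + (-0.136·111.3)²) = √(1325.07939 + 229.12271) = 39.423 km
5: √((-0.118·111.32)² + (-0.216·111.3)²) = √(172.54819 + 577.96006) = 27.395 km
6: √((0.421·111.32)² + (-0.255·111.3)²) = √(2196.39571 + 805.50954) = 54.790 km
7: √((0.068·111.32)² + (-0.298·111.3)²) = √(57.30127 + 1100.07642) = 34.020 km
8: √((0.420·111.32)² + (0.404·111.3)²) = √(2185.97392 + 2021.86921) = 64.868 km
9: √((0.056·111.32)² + (0.386·111.3)²) = √(38.86176 + 1845.71626) = 43.412 km
10: √((0.189·111.32)² + (0.277·111.3)²) = √(442.65972 + 950.49507) = 37.325 km
11: √((0.417·111.32)² + (-0.126·111.3)²) = √(2154.85725 + 196.66697) = 48.493 km
12: √((-0.083·111.32)² + (0.081·111.3)²) = √(85.36947 + 81.27563) = 12.909 km
13: √((0.112·111.32)² + (0.195·111.3)²) = √(155.44703 + 471.04191) = 25.030 km
14: √((-0.191·111.32)² + (-0.157·111.3)²) = √(452.07775 + 305.34417) = 27.521 km
15: √((0.417·111.32)² + (-0.173·111.3)²) = √(2154.85725 + 370.75117) = 50.255 km
Minimum: 12 at 12.909 km.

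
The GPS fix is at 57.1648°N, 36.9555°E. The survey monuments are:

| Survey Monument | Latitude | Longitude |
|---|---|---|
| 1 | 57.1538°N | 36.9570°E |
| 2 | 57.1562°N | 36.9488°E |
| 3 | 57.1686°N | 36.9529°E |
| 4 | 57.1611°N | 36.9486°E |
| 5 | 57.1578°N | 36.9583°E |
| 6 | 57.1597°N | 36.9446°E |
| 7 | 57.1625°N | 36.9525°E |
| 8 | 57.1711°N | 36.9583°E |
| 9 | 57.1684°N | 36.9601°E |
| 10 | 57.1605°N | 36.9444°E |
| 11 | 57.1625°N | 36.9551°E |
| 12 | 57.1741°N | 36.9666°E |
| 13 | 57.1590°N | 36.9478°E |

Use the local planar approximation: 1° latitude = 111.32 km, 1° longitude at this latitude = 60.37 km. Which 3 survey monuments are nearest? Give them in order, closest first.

11, 7, 3

Distances from 57.1648°N, 36.9555°E:
1: √((-0.0110·111.32)² + (0.0015·60.37)²) = √(1.499449 + 0.008200) = 1.2279 km
2: √((-0.0086·111.32)² + (-0.0067·60.37)²) = √(0.916523 + 0.163603) = 1.0393 km
3: √((0.0038·111.32)² + (-0.0026·60.37)²) = √(0.178943 + 0.024637) = 0.4512 km
4: √((-0.0037·111.32)² + (-0.0069·60.37)²) = √(0.169648 + 0.173516) = 0.5858 km
5: √((-0.0070·111.32)² + (0.0028·60.37)²) = √(0.607215 + 0.028573) = 0.7974 km
6: √((-0.0051·111.32)² + (-0.0109·60.37)²) = √(0.322320 + 0.433007) = 0.8691 km
7: √((-0.0023·111.32)² + (-0.0030·60.37)²) = √(0.065554 + 0.032801) = 0.3136 km
8: √((0.0063·111.32)² + (0.0028·60.37)²) = √(0.491844 + 0.028573) = 0.7214 km
9: √((0.0036·111.32)² + (0.0046·60.37)²) = √(0.160602 + 0.077118) = 0.4876 km
10: √((-0.0043·111.32)² + (-0.0111·60.37)²) = √(0.229131 + 0.449043) = 0.8235 km
11: √((-0.0023·111.32)² + (-0.0004·60.37)²) = √(0.065554 + 0.000583) = 0.2572 km
12: √((0.0093·111.32)² + (0.0111·60.37)²) = √(1.071796 + 0.449043) = 1.2332 km
13: √((-0.0058·111.32)² + (-0.0077·60.37)²) = √(0.416872 + 0.216085) = 0.7956 km
Sorted: 11 (0.2572 km) < 7 (0.3136 km) < 3 (0.4512 km) < 9 (0.4876 km) < 4 (0.5858 km) < …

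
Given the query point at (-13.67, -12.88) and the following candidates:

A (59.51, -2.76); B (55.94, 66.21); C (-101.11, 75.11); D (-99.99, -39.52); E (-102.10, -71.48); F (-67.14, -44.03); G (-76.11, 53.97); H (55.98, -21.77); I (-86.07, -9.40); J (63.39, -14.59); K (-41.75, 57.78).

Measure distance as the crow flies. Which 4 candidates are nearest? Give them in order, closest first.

F, H, I, A

Distances from (-13.67, -12.88):
A: √((73.18)² + (10.12)²) = √(5355.3124 + 102.4144) = 73.88
B: √((69.61)² + (79.09)²) = √(4845.5521 + 6255.2281) = 105.36
C: √((-87.44)² + (87.99)²) = √(7645.7536 + 7742.2401) = 124.05
D: √((-86.32)² + (-26.64)²) = √(7451.1424 + 709.6896) = 90.34
E: √((-88.43)² + (-58.60)²) = √(7819.8649 + 3433.9600) = 106.08
F: √((-53.47)² + (-31.15)²) = √(2859.0409 + 970.3225) = 61.88
G: √((-62.44)² + (66.85)²) = √(3898.7536 + 4468.9225) = 91.48
H: √((69.65)² + (-8.89)²) = √(4851.1225 + 79.0321) = 70.22
I: √((-72.40)² + (3.48)²) = √(5241.7600 + 12.1104) = 72.48
J: √((77.06)² + (-1.71)²) = √(5938.2436 + 2.9241) = 77.08
K: √((-28.08)² + (70.66)²) = √(788.4864 + 4992.8356) = 76.04
Sorted: F (61.88) < H (70.22) < I (72.48) < A (73.88) < K (76.04) < J (77.08) < …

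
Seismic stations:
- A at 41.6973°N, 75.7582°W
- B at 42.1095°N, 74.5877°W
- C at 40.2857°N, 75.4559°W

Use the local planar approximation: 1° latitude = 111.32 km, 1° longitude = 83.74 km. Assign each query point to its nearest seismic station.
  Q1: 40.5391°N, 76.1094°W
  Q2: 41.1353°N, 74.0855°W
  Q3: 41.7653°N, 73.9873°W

Q1 at 40.5391°N, 76.1094°W:
  A: √((1.1582·111.32)² + (0.3512·83.74)²) = √(16623.157377 + 864.917984) = 132.2425 km
  B: √((1.5704·111.32)² + (1.5217·83.74)²) = √(30560.958315 + 16237.680596) = 216.3299 km
  C: √((-0.2534·111.32)² + (0.6535·83.74)²) = √(795.718795 + 2994.726026) = 61.5666 km
  → nearest: C (61.5666 km)
Q2 at 41.1353°N, 74.0855°W:
  A: √((0.5620·111.32)² + (-1.6727·83.74)²) = √(3913.983824 + 19620.136609) = 153.4083 km
  B: √((0.9742·111.32)² + (-0.5022·83.74)²) = √(11760.956558 + 1768.558093) = 116.3164 km
  C: √((-0.8496·111.32)² + (-1.3704·83.74)²) = √(8944.898210 + 13169.236985) = 148.7082 km
  → nearest: B (116.3164 km)
Q3 at 41.7653°N, 73.9873°W:
  A: √((-0.0680·111.32)² + (-1.7709·83.74)²) = √(57.301266 + 21991.456259) = 148.4882 km
  B: √((0.3442·111.32)² + (-0.6004·83.74)²) = √(1468.142218 + 2527.826604) = 63.2137 km
  C: √((-1.4796·111.32)² + (-1.4686·83.74)²) = √(27129.078399 + 15124.219122) = 205.5561 km
  → nearest: B (63.2137 km)

Q1→C; Q2→B; Q3→B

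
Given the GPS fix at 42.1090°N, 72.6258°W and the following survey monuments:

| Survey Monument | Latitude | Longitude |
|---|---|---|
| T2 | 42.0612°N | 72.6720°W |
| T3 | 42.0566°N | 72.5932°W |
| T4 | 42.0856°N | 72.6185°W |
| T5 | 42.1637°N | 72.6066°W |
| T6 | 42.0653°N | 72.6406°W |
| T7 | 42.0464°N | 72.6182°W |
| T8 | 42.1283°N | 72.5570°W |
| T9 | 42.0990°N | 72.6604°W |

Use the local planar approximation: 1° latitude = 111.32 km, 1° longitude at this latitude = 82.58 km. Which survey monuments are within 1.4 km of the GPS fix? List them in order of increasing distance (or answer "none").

Distances from 42.1090°N, 72.6258°W:
T2: 6.5475 km
T3: 6.4244 km
T4: 2.6737 km
T5: 6.2922 km
T6: 5.0159 km
T7: 6.9968 km
T8: 6.0742 km
T9: 3.0665 km
Threshold 1.4 km: none within range.

none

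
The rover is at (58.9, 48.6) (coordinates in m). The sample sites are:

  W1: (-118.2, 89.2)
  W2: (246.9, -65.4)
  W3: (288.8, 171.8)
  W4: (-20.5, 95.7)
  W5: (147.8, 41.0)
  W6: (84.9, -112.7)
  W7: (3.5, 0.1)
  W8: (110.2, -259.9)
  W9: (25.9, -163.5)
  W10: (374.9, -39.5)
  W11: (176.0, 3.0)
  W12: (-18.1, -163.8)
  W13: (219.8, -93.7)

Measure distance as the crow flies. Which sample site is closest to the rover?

Distances from (58.9, 48.6):
W1: √((-177.1)² + (40.6)²) = √(31364.410 + 1648.360) = 181.7 m
W2: √((188.0)² + (-114.0)²) = √(35344.000 + 12996.000) = 219.9 m
W3: √((229.9)² + (123.2)²) = √(52854.010 + 15178.240) = 260.8 m
W4: √((-79.4)² + (47.1)²) = √(6304.360 + 2218.410) = 92.3 m
W5: √((88.9)² + (-7.6)²) = √(7903.210 + 57.760) = 89.2 m
W6: √((26.0)² + (-161.3)²) = √(676.000 + 26017.690) = 163.4 m
W7: √((-55.4)² + (-48.5)²) = √(3069.160 + 2352.250) = 73.6 m
W8: √((51.3)² + (-308.5)²) = √(2631.690 + 95172.250) = 312.7 m
W9: √((-33.0)² + (-212.1)²) = √(1089.000 + 44986.410) = 214.7 m
W10: √((316.0)² + (-88.1)²) = √(99856.000 + 7761.610) = 328.1 m
W11: √((117.1)² + (-45.6)²) = √(13712.410 + 2079.360) = 125.7 m
W12: √((-77.0)² + (-212.4)²) = √(5929.000 + 45113.760) = 225.9 m
W13: √((160.9)² + (-142.3)²) = √(25888.810 + 20249.290) = 214.8 m
Minimum: W7 at 73.6 m.

W7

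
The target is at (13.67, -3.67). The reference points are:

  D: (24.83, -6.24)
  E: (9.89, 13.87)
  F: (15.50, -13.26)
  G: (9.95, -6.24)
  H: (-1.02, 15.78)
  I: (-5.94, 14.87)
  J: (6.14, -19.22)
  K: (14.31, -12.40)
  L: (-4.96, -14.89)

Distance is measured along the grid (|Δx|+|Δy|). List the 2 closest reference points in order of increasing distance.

G, K

Distances from (13.67, -3.67):
D: 13.73
E: 21.32
F: 11.42
G: 6.29
H: 34.14
I: 38.15
J: 23.08
K: 9.37
L: 29.85
Sorted: G (6.29) < K (9.37) < F (11.42) < D (13.73) < …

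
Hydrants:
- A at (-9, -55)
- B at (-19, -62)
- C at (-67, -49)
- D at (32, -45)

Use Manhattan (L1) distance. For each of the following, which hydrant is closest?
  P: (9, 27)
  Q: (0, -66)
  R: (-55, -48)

P→D; Q→A; R→C

P at (9, 27):
  A: |-18| + |-82| = 18 + 82 = 100
  B: |-28| + |-89| = 28 + 89 = 117
  C: |-76| + |-76| = 76 + 76 = 152
  D: |23| + |-72| = 23 + 72 = 95
  → nearest: D (95)
Q at (0, -66):
  A: |-9| + |11| = 9 + 11 = 20
  B: |-19| + |4| = 19 + 4 = 23
  C: |-67| + |17| = 67 + 17 = 84
  D: |32| + |21| = 32 + 21 = 53
  → nearest: A (20)
R at (-55, -48):
  A: |46| + |-7| = 46 + 7 = 53
  B: |36| + |-14| = 36 + 14 = 50
  C: |-12| + |-1| = 12 + 1 = 13
  D: |87| + |3| = 87 + 3 = 90
  → nearest: C (13)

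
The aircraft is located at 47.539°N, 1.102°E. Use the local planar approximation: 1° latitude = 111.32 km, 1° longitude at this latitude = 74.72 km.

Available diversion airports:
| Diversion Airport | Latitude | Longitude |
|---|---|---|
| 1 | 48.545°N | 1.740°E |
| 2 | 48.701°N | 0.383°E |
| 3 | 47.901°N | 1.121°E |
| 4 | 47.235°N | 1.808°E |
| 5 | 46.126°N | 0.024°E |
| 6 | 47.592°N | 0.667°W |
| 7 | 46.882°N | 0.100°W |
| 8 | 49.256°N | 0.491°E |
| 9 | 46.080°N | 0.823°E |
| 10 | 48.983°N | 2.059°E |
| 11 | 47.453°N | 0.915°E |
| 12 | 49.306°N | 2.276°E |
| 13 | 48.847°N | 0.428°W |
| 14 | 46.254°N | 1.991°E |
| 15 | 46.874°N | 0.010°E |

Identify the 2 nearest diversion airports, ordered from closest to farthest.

Distances from 47.539°N, 1.102°E:
1: 121.712 km
2: 140.067 km
3: 40.323 km
4: 62.674 km
5: 176.719 km
6: 132.311 km
7: 115.825 km
8: 196.513 km
9: 163.748 km
10: 175.933 km
11: 16.938 km
12: 215.376 km
13: 185.123 km
14: 157.717 km
15: 110.171 km
Sorted: 11 (16.938 km) < 3 (40.323 km) < 4 (62.674 km) < 15 (110.171 km) < …

11, 3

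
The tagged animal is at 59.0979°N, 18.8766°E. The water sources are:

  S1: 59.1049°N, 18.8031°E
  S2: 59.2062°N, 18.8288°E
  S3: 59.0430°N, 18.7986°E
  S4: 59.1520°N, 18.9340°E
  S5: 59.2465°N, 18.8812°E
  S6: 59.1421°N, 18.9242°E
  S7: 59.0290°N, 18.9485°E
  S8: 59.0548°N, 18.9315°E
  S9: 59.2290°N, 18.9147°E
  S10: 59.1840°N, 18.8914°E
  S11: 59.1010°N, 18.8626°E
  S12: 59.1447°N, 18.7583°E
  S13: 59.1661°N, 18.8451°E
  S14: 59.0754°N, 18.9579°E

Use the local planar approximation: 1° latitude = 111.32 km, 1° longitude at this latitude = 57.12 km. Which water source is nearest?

Distances from 59.0979°N, 18.8766°E:
S1: 4.2700 km
S2: 12.3613 km
S3: 7.5631 km
S4: 6.8571 km
S5: 16.5442 km
S6: 5.6216 km
S7: 8.7003 km
S8: 5.7318 km
S9: 14.7554 km
S10: 9.6219 km
S11: 0.8710 km
S12: 8.5325 km
S13: 7.8023 km
S14: 5.2763 km
Minimum: S11 at 0.8710 km.

S11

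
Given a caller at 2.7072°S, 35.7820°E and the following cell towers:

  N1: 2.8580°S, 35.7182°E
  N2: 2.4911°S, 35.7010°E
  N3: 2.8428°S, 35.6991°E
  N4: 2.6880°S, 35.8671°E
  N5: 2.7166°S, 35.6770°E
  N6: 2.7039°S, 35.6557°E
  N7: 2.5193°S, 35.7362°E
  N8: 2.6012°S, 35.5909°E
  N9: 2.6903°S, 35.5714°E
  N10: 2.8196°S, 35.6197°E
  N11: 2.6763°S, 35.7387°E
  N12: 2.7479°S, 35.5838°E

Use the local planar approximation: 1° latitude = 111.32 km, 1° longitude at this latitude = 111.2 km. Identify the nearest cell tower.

N11

Distances from 2.7072°S, 35.7820°E:
N1: 18.2247 km
N2: 25.6872 km
N3: 17.6873 km
N4: 9.7015 km
N5: 11.7228 km
N6: 14.0494 km
N7: 21.5281 km
N8: 24.3067 km
N9: 23.4942 km
N10: 21.9609 km
N11: 5.9174 km
N12: 22.5007 km
Minimum: N11 at 5.9174 km.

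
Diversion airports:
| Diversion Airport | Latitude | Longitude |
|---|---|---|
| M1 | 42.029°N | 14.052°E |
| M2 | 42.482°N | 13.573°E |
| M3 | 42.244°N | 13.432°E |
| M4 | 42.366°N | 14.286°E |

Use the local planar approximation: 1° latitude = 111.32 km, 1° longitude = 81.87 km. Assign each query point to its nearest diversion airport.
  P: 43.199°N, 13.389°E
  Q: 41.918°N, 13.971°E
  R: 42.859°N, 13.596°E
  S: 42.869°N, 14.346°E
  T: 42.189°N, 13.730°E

P→M2; Q→M1; R→M2; S→M4; T→M3

P at 43.199°N, 13.389°E:
  M1: 141.102 km
  M2: 81.226 km
  M3: 106.369 km
  M4: 118.287 km
  → nearest: M2 (81.226 km)
Q at 41.918°N, 13.971°E:
  M1: 14.024 km
  M2: 70.736 km
  M3: 57.134 km
  M4: 56.145 km
  → nearest: M1 (14.024 km)
R at 42.859°N, 13.596°E:
  M1: 99.653 km
  M2: 42.010 km
  M3: 69.766 km
  M4: 78.759 km
  → nearest: M2 (42.010 km)
S at 42.869°N, 14.346°E:
  M1: 96.557 km
  M2: 76.557 km
  M3: 102.177 km
  M4: 56.209 km
  → nearest: M4 (56.209 km)
T at 42.189°N, 13.730°E:
  M1: 31.815 km
  M2: 35.058 km
  M3: 25.154 km
  M4: 49.601 km
  → nearest: M3 (25.154 km)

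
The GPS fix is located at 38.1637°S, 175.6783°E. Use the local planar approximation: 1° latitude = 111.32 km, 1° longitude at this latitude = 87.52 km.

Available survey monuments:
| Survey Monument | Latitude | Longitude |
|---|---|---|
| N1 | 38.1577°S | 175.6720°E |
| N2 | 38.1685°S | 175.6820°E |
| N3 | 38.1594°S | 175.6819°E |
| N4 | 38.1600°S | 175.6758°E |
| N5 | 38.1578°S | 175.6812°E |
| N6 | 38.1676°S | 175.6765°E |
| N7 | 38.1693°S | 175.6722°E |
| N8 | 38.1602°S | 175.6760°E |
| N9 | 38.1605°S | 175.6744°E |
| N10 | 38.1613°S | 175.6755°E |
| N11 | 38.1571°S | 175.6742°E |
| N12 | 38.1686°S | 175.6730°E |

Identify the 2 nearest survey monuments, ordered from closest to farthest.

Distances from 38.1637°S, 175.6783°E:
N1: √((0.0060·111.32)² + (-0.0063·87.52)²) = √(0.446117 + 0.304015) = 0.8661 km
N2: √((-0.0048·111.32)² + (0.0037·87.52)²) = √(0.285515 + 0.104862) = 0.6248 km
N3: √((0.0043·111.32)² + (0.0036·87.52)²) = √(0.229131 + 0.099270) = 0.5731 km
N4: √((0.0037·111.32)² + (-0.0025·87.52)²) = √(0.169648 + 0.047873) = 0.4664 km
N5: √((0.0059·111.32)² + (0.0029·87.52)²) = √(0.431370 + 0.064419) = 0.7041 km
N6: √((-0.0039·111.32)² + (-0.0018·87.52)²) = √(0.188484 + 0.024818) = 0.4618 km
N7: √((-0.0056·111.32)² + (-0.0061·87.52)²) = √(0.388618 + 0.285019) = 0.8208 km
N8: √((0.0035·111.32)² + (-0.0023·87.52)²) = √(0.151804 + 0.040520) = 0.4385 km
N9: √((0.0032·111.32)² + (-0.0039·87.52)²) = √(0.126896 + 0.116505) = 0.4934 km
N10: √((0.0024·111.32)² + (-0.0028·87.52)²) = √(0.071379 + 0.060052) = 0.3625 km
N11: √((0.0066·111.32)² + (-0.0041·87.52)²) = √(0.539802 + 0.128760) = 0.8177 km
N12: √((-0.0049·111.32)² + (-0.0053·87.52)²) = √(0.297535 + 0.215162) = 0.7160 km
Sorted: N10 (0.3625 km) < N8 (0.4385 km) < N6 (0.4618 km) < N4 (0.4664 km) < …

N10, N8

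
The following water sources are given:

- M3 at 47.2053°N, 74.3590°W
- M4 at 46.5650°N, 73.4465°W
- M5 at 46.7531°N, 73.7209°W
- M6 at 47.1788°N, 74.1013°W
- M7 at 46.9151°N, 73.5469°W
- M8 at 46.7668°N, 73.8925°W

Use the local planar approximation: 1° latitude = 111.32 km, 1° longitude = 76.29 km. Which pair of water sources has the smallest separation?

M5 and M8

Pairwise distances:
M3–M4: 99.6332 km
M3–M5: 70.0272 km
M3–M6: 19.8800 km
M3–M7: 69.8717 km
M3–M8: 60.4102 km
M4–M5: 29.6089 km
M4–M6: 84.6417 km
M4–M7: 39.7187 km
M4–M8: 40.7722 km
M5–M6: 55.5690 km
M5–M7: 22.3926 km
M5–M8: 13.1799 km
M6–M7: 51.4840 km
M6–M8: 48.5514 km
M7–M8: 31.1078 km
Closest pair: M5–M8 at 13.1799 km.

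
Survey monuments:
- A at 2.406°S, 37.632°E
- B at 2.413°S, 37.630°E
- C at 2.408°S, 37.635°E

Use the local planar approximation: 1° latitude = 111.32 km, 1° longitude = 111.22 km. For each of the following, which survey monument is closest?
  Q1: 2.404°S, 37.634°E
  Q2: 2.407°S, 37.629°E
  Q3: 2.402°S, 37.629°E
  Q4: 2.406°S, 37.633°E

Q1 at 2.404°S, 37.634°E:
  A: √((-0.002·111.32)² + (-0.002·111.22)²) = √(0.04956857 + 0.04947955) = 0.314719 km
  B: √((-0.009·111.32)² + (-0.004·111.22)²) = √(1.00376353 + 0.19791821) = 1.096212 km
  C: √((-0.004·111.32)² + (0.001·111.22)²) = √(0.19827428 + 0.01236989) = 0.458960 km
  → nearest: A (0.314719 km)
Q2 at 2.407°S, 37.629°E:
  A: √((0.001·111.32)² + (0.003·111.22)²) = √(0.01239214 + 0.11132900) = 0.351740 km
  B: √((-0.006·111.32)² + (0.001·111.22)²) = √(0.44611713 + 0.01236989) = 0.677117 km
  C: √((-0.001·111.32)² + (0.006·111.22)²) = √(0.01239214 + 0.44531598) = 0.676541 km
  → nearest: A (0.351740 km)
Q3 at 2.402°S, 37.629°E:
  A: √((-0.004·111.32)² + (0.003·111.22)²) = √(0.19827428 + 0.11132900) = 0.556420 km
  B: √((-0.011·111.32)² + (0.001·111.22)²) = √(1.49944923 + 0.01236989) = 1.229561 km
  C: √((-0.006·111.32)² + (0.006·111.22)²) = √(0.44611713 + 0.44531598) = 0.944157 km
  → nearest: A (0.556420 km)
Q4 at 2.406°S, 37.633°E:
  A: √((0.000·111.32)² + (-0.001·111.22)²) = √(0.00000000 + 0.01236989) = 0.111220 km
  B: √((-0.007·111.32)² + (-0.003·111.22)²) = √(0.60721498 + 0.11132900) = 0.847670 km
  C: √((-0.002·111.32)² + (0.002·111.22)²) = √(0.04956857 + 0.04947955) = 0.314719 km
  → nearest: A (0.111220 km)

Q1→A; Q2→A; Q3→A; Q4→A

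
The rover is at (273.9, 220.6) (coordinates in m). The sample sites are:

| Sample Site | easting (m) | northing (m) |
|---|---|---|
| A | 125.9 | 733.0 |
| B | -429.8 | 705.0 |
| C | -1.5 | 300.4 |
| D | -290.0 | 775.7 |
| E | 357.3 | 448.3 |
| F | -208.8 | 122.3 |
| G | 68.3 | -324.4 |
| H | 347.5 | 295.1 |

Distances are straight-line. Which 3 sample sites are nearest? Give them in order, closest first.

H, E, C

Distances from (273.9, 220.6):
A: 533.3 m
B: 854.3 m
C: 286.7 m
D: 791.3 m
E: 242.5 m
F: 492.6 m
G: 582.5 m
H: 104.7 m
Sorted: H (104.7 m) < E (242.5 m) < C (286.7 m) < F (492.6 m) < A (533.3 m) < …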